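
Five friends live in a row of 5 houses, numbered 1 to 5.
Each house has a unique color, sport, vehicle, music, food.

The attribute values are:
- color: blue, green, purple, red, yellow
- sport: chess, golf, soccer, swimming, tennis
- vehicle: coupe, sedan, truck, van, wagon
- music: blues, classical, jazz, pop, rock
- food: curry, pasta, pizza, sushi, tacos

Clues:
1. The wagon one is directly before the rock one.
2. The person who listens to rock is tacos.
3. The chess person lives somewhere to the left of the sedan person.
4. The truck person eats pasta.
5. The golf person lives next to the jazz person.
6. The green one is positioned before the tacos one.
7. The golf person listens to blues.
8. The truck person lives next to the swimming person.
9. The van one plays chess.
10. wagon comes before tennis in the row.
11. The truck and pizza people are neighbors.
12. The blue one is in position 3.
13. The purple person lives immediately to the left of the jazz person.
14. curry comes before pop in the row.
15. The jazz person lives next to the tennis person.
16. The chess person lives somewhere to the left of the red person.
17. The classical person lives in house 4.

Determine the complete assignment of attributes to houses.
Solution:

House | Color | Sport | Vehicle | Music | Food
----------------------------------------------
  1   | purple | golf | truck | blues | pasta
  2   | green | swimming | wagon | jazz | pizza
  3   | blue | tennis | coupe | rock | tacos
  4   | yellow | chess | van | classical | curry
  5   | red | soccer | sedan | pop | sushi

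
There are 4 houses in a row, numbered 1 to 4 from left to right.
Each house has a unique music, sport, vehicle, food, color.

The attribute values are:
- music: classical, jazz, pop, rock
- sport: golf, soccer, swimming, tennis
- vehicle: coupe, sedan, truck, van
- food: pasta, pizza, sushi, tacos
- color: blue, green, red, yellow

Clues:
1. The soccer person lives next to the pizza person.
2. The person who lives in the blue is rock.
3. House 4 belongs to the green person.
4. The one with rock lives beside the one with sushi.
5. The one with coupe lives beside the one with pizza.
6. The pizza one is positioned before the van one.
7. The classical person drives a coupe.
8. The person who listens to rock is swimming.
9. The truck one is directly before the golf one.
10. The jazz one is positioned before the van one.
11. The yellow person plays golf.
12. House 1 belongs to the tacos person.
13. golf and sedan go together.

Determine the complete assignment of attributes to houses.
Solution:

House | Music | Sport | Vehicle | Food | Color
----------------------------------------------
  1   | classical | soccer | coupe | tacos | red
  2   | rock | swimming | truck | pizza | blue
  3   | jazz | golf | sedan | sushi | yellow
  4   | pop | tennis | van | pasta | green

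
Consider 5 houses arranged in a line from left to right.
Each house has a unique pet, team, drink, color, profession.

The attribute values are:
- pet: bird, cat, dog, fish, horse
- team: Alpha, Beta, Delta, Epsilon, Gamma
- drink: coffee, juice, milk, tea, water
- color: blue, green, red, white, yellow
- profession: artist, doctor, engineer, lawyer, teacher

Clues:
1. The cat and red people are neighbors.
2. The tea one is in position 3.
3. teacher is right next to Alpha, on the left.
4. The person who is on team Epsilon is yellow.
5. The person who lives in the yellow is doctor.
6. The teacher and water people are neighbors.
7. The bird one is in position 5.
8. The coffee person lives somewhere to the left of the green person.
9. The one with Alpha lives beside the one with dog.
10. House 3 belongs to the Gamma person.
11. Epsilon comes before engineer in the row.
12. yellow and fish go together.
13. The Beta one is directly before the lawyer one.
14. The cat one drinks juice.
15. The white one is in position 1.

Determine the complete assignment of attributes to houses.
Solution:

House | Pet | Team | Drink | Color | Profession
-----------------------------------------------
  1   | cat | Beta | juice | white | teacher
  2   | horse | Alpha | water | red | lawyer
  3   | dog | Gamma | tea | blue | artist
  4   | fish | Epsilon | coffee | yellow | doctor
  5   | bird | Delta | milk | green | engineer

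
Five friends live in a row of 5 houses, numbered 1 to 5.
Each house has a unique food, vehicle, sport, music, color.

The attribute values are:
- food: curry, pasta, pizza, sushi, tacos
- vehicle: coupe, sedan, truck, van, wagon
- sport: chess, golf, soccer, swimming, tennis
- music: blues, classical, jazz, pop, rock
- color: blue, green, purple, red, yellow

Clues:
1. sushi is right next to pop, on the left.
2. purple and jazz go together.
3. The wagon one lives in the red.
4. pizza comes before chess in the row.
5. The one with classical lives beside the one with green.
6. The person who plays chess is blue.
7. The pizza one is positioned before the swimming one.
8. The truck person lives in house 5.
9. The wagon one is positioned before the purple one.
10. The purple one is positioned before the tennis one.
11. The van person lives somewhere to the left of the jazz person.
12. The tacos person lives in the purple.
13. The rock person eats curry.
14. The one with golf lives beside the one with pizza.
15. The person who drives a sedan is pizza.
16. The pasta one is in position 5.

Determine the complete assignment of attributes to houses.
Solution:

House | Food | Vehicle | Sport | Music | Color
----------------------------------------------
  1   | sushi | wagon | golf | classical | red
  2   | pizza | sedan | soccer | pop | green
  3   | curry | van | chess | rock | blue
  4   | tacos | coupe | swimming | jazz | purple
  5   | pasta | truck | tennis | blues | yellow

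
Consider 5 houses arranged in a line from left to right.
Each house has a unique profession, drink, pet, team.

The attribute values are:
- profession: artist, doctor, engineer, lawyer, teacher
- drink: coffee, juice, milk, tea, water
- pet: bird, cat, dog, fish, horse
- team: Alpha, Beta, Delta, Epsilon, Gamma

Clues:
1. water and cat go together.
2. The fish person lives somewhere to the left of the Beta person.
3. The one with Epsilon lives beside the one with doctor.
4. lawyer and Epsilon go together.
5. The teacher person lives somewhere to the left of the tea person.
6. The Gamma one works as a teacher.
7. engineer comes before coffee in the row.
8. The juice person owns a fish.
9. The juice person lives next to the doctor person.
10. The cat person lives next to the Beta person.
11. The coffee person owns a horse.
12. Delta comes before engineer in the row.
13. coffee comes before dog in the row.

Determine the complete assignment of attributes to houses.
Solution:

House | Profession | Drink | Pet | Team
---------------------------------------
  1   | lawyer | juice | fish | Epsilon
  2   | doctor | water | cat | Delta
  3   | engineer | milk | bird | Beta
  4   | teacher | coffee | horse | Gamma
  5   | artist | tea | dog | Alpha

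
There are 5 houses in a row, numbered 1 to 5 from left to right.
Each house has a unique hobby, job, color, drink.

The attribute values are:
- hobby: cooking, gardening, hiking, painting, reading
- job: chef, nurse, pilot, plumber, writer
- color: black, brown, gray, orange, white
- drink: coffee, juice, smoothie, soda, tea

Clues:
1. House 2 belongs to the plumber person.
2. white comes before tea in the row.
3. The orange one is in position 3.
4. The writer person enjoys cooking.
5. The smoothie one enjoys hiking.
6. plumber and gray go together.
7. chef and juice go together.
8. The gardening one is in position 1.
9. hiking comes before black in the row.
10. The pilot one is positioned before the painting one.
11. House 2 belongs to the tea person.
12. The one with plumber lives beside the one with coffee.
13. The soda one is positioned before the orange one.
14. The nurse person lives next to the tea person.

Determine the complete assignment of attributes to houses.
Solution:

House | Hobby | Job | Color | Drink
-----------------------------------
  1   | gardening | nurse | white | soda
  2   | reading | plumber | gray | tea
  3   | cooking | writer | orange | coffee
  4   | hiking | pilot | brown | smoothie
  5   | painting | chef | black | juice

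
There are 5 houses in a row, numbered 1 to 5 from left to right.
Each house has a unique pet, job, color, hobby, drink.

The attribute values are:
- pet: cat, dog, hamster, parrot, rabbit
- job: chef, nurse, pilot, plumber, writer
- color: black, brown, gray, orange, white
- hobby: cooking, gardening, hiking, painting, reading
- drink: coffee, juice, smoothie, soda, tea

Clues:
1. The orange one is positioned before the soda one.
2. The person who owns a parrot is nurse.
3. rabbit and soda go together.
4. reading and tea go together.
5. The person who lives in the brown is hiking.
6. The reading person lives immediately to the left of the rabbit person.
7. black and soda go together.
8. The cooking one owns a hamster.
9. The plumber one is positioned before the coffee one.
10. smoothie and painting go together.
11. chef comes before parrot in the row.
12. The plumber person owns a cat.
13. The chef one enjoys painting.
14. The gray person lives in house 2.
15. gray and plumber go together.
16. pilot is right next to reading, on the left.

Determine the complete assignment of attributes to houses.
Solution:

House | Pet | Job | Color | Hobby | Drink
-----------------------------------------
  1   | hamster | pilot | orange | cooking | juice
  2   | cat | plumber | gray | reading | tea
  3   | rabbit | writer | black | gardening | soda
  4   | dog | chef | white | painting | smoothie
  5   | parrot | nurse | brown | hiking | coffee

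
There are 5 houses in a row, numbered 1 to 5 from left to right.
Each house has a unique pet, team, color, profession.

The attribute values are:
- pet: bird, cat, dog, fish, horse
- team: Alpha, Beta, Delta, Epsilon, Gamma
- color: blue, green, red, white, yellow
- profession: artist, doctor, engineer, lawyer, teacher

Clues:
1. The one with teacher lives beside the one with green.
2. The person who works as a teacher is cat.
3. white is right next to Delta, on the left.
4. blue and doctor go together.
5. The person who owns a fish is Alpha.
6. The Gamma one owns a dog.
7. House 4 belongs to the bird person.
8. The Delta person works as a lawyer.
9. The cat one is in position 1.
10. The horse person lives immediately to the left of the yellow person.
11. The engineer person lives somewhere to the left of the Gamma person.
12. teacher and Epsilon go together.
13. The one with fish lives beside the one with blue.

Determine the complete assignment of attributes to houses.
Solution:

House | Pet | Team | Color | Profession
---------------------------------------
  1   | cat | Epsilon | white | teacher
  2   | horse | Delta | green | lawyer
  3   | fish | Alpha | yellow | engineer
  4   | bird | Beta | blue | doctor
  5   | dog | Gamma | red | artist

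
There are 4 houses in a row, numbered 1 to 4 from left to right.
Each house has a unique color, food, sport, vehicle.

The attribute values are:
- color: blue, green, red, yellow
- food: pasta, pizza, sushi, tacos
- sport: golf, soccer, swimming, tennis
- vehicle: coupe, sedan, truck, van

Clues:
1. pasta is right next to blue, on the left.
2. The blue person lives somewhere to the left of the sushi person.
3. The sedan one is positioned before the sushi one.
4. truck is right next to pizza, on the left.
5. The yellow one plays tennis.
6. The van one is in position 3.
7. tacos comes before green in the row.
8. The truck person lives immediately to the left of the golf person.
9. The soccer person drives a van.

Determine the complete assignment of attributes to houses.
Solution:

House | Color | Food | Sport | Vehicle
--------------------------------------
  1   | yellow | pasta | tennis | truck
  2   | blue | pizza | golf | sedan
  3   | red | tacos | soccer | van
  4   | green | sushi | swimming | coupe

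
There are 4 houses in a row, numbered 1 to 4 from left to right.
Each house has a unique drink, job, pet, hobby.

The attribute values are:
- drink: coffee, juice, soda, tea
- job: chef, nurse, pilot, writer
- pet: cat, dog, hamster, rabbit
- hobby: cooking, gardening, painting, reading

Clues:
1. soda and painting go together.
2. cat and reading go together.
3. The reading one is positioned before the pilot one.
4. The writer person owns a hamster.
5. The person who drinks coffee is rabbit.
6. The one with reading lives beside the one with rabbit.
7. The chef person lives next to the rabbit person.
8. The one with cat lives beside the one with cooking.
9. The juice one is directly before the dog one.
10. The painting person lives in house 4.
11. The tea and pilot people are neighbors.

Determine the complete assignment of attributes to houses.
Solution:

House | Drink | Job | Pet | Hobby
---------------------------------
  1   | tea | chef | cat | reading
  2   | coffee | pilot | rabbit | cooking
  3   | juice | writer | hamster | gardening
  4   | soda | nurse | dog | painting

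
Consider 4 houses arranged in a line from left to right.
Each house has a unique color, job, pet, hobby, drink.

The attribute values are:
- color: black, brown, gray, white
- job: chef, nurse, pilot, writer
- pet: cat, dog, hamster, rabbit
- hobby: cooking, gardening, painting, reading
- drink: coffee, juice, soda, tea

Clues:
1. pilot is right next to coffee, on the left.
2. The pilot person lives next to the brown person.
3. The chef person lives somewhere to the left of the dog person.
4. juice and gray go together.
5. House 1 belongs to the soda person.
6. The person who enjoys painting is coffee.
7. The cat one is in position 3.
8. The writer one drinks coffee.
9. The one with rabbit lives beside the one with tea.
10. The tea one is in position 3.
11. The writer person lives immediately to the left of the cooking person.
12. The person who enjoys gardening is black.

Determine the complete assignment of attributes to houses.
Solution:

House | Color | Job | Pet | Hobby | Drink
-----------------------------------------
  1   | black | pilot | hamster | gardening | soda
  2   | brown | writer | rabbit | painting | coffee
  3   | white | chef | cat | cooking | tea
  4   | gray | nurse | dog | reading | juice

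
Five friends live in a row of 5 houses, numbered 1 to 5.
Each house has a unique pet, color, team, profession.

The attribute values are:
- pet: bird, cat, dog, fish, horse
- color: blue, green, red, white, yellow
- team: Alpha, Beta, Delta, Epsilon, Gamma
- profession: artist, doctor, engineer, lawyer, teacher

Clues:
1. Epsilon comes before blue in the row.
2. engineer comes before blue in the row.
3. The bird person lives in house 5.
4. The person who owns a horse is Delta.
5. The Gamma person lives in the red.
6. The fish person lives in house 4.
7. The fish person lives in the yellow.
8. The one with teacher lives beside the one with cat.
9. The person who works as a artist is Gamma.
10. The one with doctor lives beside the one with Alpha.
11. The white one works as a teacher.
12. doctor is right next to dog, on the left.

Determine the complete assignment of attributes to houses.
Solution:

House | Pet | Color | Team | Profession
---------------------------------------
  1   | horse | green | Delta | doctor
  2   | dog | white | Alpha | teacher
  3   | cat | red | Gamma | artist
  4   | fish | yellow | Epsilon | engineer
  5   | bird | blue | Beta | lawyer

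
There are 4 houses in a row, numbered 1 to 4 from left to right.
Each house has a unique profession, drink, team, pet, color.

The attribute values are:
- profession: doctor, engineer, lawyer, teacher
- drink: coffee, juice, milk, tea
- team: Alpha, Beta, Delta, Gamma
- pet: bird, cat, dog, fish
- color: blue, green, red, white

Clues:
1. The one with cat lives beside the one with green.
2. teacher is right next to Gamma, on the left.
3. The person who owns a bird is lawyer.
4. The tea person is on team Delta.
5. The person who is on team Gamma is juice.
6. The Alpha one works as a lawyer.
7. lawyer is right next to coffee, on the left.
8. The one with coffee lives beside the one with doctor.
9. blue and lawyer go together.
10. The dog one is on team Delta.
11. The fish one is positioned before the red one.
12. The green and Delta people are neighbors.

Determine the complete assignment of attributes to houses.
Solution:

House | Profession | Drink | Team | Pet | Color
-----------------------------------------------
  1   | lawyer | milk | Alpha | bird | blue
  2   | teacher | coffee | Beta | cat | white
  3   | doctor | juice | Gamma | fish | green
  4   | engineer | tea | Delta | dog | red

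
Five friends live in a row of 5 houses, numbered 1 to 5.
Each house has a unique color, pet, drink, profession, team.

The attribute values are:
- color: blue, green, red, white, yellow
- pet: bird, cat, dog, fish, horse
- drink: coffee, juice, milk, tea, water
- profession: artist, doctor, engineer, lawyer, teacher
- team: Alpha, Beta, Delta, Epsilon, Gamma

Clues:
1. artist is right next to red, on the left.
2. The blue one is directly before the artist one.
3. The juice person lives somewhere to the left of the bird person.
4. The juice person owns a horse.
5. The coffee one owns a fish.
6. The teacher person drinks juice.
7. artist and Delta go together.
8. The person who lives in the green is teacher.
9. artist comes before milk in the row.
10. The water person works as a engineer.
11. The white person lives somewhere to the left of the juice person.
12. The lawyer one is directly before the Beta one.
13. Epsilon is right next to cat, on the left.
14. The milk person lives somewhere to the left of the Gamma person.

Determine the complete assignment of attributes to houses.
Solution:

House | Color | Pet | Drink | Profession | Team
-----------------------------------------------
  1   | blue | fish | coffee | doctor | Epsilon
  2   | white | cat | tea | artist | Delta
  3   | red | dog | milk | lawyer | Alpha
  4   | green | horse | juice | teacher | Beta
  5   | yellow | bird | water | engineer | Gamma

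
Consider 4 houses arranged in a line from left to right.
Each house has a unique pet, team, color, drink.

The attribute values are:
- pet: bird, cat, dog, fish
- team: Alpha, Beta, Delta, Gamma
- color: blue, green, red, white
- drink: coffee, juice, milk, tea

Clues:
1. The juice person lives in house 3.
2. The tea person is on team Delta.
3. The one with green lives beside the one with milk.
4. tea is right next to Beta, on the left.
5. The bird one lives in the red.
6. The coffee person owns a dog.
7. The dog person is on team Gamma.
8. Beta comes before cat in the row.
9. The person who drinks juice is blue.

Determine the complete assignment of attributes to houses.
Solution:

House | Pet | Team | Color | Drink
----------------------------------
  1   | fish | Delta | green | tea
  2   | bird | Beta | red | milk
  3   | cat | Alpha | blue | juice
  4   | dog | Gamma | white | coffee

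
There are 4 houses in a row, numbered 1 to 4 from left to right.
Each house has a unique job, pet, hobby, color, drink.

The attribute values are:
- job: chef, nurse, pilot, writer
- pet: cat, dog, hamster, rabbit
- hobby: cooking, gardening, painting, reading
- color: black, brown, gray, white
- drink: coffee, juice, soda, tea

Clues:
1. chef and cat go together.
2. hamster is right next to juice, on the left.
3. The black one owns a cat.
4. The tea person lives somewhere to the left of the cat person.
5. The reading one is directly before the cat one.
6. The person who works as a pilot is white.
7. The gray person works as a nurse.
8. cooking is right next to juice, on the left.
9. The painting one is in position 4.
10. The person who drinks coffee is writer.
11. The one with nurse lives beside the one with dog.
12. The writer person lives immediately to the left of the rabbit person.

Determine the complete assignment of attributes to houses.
Solution:

House | Job | Pet | Hobby | Color | Drink
-----------------------------------------
  1   | writer | hamster | cooking | brown | coffee
  2   | nurse | rabbit | gardening | gray | juice
  3   | pilot | dog | reading | white | tea
  4   | chef | cat | painting | black | soda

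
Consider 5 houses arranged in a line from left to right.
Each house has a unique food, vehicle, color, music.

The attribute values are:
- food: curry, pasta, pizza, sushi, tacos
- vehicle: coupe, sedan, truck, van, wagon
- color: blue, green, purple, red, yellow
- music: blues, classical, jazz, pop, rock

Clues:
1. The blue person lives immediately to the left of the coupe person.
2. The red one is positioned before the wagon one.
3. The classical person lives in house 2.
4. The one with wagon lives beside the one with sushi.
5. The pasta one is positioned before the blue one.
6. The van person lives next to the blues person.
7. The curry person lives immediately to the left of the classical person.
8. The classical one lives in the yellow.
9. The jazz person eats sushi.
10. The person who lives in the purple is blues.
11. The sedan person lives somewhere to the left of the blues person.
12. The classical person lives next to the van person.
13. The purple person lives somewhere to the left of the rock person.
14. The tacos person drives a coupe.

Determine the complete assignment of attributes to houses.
Solution:

House | Food | Vehicle | Color | Music
--------------------------------------
  1   | curry | sedan | red | pop
  2   | pasta | wagon | yellow | classical
  3   | sushi | van | blue | jazz
  4   | tacos | coupe | purple | blues
  5   | pizza | truck | green | rock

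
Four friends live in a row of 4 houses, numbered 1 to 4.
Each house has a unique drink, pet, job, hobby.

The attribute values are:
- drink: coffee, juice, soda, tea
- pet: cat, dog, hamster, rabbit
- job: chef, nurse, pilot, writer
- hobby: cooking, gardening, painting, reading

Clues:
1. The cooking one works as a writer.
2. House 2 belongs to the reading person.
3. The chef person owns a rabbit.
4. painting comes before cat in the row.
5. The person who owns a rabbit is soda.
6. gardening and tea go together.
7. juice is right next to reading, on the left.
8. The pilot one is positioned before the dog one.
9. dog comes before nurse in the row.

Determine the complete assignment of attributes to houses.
Solution:

House | Drink | Pet | Job | Hobby
---------------------------------
  1   | juice | hamster | pilot | painting
  2   | soda | rabbit | chef | reading
  3   | coffee | dog | writer | cooking
  4   | tea | cat | nurse | gardening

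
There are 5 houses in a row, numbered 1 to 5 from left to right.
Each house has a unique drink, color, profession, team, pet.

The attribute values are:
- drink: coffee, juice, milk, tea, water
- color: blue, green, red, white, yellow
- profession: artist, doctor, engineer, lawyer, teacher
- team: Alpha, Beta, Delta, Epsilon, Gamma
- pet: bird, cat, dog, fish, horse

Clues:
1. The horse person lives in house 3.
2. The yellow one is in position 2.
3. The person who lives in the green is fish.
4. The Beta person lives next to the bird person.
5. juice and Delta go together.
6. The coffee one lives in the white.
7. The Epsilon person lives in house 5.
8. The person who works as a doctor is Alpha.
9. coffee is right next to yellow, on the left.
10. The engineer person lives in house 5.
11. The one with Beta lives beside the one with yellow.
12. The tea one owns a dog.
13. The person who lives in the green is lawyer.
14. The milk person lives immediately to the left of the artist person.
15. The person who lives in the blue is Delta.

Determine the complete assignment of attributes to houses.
Solution:

House | Drink | Color | Profession | Team | Pet
-----------------------------------------------
  1   | coffee | white | teacher | Beta | cat
  2   | milk | yellow | doctor | Alpha | bird
  3   | juice | blue | artist | Delta | horse
  4   | water | green | lawyer | Gamma | fish
  5   | tea | red | engineer | Epsilon | dog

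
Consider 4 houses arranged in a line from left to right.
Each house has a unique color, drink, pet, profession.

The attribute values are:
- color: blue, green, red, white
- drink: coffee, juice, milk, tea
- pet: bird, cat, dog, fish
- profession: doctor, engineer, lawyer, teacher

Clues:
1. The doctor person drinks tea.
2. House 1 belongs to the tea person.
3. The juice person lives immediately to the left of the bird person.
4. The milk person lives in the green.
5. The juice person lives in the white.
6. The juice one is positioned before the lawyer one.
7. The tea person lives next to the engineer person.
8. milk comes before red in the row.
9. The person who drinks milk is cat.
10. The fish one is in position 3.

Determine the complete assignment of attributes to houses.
Solution:

House | Color | Drink | Pet | Profession
----------------------------------------
  1   | blue | tea | dog | doctor
  2   | green | milk | cat | engineer
  3   | white | juice | fish | teacher
  4   | red | coffee | bird | lawyer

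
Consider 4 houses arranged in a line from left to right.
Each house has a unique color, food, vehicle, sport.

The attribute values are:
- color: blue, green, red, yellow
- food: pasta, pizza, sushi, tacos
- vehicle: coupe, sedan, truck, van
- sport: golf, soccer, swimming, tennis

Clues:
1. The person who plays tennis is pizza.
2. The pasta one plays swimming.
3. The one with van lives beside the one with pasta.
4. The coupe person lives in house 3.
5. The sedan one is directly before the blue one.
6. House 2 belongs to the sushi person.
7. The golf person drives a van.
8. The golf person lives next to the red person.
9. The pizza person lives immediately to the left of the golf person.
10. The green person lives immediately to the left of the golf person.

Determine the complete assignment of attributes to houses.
Solution:

House | Color | Food | Vehicle | Sport
--------------------------------------
  1   | green | pizza | sedan | tennis
  2   | blue | sushi | van | golf
  3   | red | pasta | coupe | swimming
  4   | yellow | tacos | truck | soccer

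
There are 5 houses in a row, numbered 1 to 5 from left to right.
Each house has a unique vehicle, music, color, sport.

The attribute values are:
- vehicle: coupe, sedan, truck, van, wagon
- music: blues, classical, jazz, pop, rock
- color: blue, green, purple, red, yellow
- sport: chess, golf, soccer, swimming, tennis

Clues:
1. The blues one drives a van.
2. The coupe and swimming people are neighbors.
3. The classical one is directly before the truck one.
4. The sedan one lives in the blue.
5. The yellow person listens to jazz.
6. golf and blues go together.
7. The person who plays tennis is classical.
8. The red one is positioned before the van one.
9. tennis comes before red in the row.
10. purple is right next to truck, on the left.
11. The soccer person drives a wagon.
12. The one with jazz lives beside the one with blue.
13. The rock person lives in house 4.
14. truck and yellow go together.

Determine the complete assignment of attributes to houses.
Solution:

House | Vehicle | Music | Color | Sport
---------------------------------------
  1   | coupe | classical | purple | tennis
  2   | truck | jazz | yellow | swimming
  3   | sedan | pop | blue | chess
  4   | wagon | rock | red | soccer
  5   | van | blues | green | golf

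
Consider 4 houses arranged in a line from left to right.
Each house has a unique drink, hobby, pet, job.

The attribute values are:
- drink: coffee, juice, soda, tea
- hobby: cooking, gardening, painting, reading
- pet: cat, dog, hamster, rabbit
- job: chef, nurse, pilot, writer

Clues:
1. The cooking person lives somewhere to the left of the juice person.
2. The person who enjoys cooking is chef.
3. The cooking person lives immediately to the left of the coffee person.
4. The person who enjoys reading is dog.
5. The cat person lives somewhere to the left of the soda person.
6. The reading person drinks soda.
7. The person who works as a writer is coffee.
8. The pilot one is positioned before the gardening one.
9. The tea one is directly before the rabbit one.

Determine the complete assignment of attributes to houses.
Solution:

House | Drink | Hobby | Pet | Job
---------------------------------
  1   | tea | cooking | cat | chef
  2   | coffee | painting | rabbit | writer
  3   | soda | reading | dog | pilot
  4   | juice | gardening | hamster | nurse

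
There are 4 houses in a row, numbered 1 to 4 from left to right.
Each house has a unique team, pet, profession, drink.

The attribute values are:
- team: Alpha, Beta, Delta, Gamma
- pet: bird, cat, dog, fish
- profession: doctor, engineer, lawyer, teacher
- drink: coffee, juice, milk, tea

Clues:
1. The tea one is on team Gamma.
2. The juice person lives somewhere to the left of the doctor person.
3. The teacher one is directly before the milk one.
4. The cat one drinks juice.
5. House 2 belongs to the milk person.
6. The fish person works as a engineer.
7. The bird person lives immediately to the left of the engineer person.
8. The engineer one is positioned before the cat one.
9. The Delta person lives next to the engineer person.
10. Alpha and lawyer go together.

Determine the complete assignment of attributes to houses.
Solution:

House | Team | Pet | Profession | Drink
---------------------------------------
  1   | Delta | bird | teacher | coffee
  2   | Beta | fish | engineer | milk
  3   | Alpha | cat | lawyer | juice
  4   | Gamma | dog | doctor | tea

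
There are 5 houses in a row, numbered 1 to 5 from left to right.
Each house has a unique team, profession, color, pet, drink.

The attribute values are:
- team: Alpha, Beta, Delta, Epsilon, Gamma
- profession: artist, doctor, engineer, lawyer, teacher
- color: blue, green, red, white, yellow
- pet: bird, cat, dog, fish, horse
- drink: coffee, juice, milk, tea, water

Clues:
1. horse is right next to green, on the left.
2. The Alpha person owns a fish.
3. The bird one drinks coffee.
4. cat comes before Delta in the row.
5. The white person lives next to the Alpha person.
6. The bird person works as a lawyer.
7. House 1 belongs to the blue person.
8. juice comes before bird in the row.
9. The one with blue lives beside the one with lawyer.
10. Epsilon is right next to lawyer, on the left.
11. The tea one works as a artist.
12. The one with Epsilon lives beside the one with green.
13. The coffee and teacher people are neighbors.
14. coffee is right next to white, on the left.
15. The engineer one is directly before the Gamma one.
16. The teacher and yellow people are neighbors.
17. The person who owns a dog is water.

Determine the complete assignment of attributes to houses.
Solution:

House | Team | Profession | Color | Pet | Drink
-----------------------------------------------
  1   | Epsilon | engineer | blue | horse | juice
  2   | Gamma | lawyer | green | bird | coffee
  3   | Beta | teacher | white | cat | milk
  4   | Alpha | artist | yellow | fish | tea
  5   | Delta | doctor | red | dog | water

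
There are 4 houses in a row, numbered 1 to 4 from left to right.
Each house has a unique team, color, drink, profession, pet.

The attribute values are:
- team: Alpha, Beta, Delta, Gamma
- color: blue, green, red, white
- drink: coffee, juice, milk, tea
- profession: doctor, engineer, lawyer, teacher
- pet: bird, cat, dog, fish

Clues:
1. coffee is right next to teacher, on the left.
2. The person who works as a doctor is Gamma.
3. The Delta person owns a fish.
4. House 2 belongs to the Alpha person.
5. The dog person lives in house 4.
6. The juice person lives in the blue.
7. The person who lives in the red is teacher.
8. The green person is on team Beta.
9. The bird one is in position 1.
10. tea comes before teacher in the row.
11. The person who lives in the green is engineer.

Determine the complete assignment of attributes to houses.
Solution:

House | Team | Color | Drink | Profession | Pet
-----------------------------------------------
  1   | Beta | green | tea | engineer | bird
  2   | Alpha | white | coffee | lawyer | cat
  3   | Delta | red | milk | teacher | fish
  4   | Gamma | blue | juice | doctor | dog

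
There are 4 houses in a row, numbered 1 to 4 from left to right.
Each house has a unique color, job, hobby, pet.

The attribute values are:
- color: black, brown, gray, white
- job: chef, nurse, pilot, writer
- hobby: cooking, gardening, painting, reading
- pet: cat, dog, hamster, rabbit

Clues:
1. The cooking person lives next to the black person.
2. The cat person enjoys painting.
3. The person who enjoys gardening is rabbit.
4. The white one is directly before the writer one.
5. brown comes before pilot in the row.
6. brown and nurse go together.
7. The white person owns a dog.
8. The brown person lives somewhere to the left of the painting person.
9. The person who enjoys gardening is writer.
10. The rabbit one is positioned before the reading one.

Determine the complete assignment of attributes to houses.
Solution:

House | Color | Job | Hobby | Pet
---------------------------------
  1   | white | chef | cooking | dog
  2   | black | writer | gardening | rabbit
  3   | brown | nurse | reading | hamster
  4   | gray | pilot | painting | cat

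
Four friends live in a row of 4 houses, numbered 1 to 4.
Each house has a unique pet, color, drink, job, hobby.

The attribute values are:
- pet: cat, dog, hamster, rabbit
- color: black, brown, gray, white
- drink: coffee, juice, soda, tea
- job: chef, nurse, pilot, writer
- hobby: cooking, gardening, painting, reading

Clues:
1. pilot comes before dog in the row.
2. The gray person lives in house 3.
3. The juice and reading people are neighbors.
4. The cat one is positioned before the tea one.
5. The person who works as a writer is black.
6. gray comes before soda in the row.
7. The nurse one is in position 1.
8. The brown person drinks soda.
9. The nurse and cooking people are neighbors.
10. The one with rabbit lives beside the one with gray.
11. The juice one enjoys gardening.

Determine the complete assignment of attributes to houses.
Solution:

House | Pet | Color | Drink | Job | Hobby
-----------------------------------------
  1   | cat | white | coffee | nurse | painting
  2   | rabbit | black | tea | writer | cooking
  3   | hamster | gray | juice | pilot | gardening
  4   | dog | brown | soda | chef | reading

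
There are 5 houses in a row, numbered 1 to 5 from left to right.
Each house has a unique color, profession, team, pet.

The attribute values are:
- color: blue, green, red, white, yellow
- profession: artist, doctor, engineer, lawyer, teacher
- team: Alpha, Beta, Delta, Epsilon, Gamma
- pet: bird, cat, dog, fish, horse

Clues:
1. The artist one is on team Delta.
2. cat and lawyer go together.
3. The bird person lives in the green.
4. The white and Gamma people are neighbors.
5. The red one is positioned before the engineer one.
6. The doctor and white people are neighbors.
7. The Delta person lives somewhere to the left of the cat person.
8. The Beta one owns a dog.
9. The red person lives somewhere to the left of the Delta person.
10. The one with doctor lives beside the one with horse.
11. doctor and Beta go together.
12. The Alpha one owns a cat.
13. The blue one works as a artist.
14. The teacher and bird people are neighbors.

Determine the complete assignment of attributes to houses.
Solution:

House | Color | Profession | Team | Pet
---------------------------------------
  1   | red | doctor | Beta | dog
  2   | white | teacher | Epsilon | horse
  3   | green | engineer | Gamma | bird
  4   | blue | artist | Delta | fish
  5   | yellow | lawyer | Alpha | cat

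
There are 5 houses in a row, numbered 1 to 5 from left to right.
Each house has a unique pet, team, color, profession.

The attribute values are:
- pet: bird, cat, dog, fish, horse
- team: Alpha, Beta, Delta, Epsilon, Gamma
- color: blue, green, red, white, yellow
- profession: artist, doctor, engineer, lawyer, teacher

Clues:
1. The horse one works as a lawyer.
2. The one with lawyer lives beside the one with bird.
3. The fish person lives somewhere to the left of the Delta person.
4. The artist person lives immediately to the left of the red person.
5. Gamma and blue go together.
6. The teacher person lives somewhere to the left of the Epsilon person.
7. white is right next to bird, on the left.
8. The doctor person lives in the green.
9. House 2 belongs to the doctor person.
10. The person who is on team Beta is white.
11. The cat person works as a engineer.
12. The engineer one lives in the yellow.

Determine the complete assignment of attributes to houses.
Solution:

House | Pet | Team | Color | Profession
---------------------------------------
  1   | horse | Beta | white | lawyer
  2   | bird | Alpha | green | doctor
  3   | fish | Gamma | blue | artist
  4   | dog | Delta | red | teacher
  5   | cat | Epsilon | yellow | engineer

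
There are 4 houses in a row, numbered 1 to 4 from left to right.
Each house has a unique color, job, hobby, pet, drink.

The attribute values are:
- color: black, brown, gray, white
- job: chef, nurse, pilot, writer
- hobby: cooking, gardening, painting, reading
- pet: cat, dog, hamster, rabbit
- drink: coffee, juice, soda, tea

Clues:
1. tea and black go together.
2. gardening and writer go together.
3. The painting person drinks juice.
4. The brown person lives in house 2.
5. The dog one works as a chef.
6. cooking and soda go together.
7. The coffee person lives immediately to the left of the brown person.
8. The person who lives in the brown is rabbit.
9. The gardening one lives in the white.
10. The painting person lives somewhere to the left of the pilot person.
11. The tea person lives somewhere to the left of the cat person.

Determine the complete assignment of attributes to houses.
Solution:

House | Color | Job | Hobby | Pet | Drink
-----------------------------------------
  1   | white | writer | gardening | hamster | coffee
  2   | brown | nurse | painting | rabbit | juice
  3   | black | chef | reading | dog | tea
  4   | gray | pilot | cooking | cat | soda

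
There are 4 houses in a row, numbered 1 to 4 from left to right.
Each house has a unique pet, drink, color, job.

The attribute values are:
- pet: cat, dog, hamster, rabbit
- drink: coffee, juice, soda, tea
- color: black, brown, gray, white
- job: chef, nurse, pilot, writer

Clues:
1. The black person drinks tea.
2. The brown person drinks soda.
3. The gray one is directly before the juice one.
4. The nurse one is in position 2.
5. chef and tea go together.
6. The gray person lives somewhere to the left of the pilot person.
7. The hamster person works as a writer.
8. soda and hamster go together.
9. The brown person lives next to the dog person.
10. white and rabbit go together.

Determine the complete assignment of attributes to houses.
Solution:

House | Pet | Drink | Color | Job
---------------------------------
  1   | hamster | soda | brown | writer
  2   | dog | coffee | gray | nurse
  3   | rabbit | juice | white | pilot
  4   | cat | tea | black | chef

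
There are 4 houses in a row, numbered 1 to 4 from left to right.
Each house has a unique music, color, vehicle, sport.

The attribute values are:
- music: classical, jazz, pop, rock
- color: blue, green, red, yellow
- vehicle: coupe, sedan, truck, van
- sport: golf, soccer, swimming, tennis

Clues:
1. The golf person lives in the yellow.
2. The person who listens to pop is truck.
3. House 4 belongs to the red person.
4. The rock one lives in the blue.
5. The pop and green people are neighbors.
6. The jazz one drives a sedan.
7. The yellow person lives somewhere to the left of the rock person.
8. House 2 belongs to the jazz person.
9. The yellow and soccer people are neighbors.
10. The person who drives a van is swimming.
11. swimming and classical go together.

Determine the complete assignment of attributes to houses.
Solution:

House | Music | Color | Vehicle | Sport
---------------------------------------
  1   | pop | yellow | truck | golf
  2   | jazz | green | sedan | soccer
  3   | rock | blue | coupe | tennis
  4   | classical | red | van | swimming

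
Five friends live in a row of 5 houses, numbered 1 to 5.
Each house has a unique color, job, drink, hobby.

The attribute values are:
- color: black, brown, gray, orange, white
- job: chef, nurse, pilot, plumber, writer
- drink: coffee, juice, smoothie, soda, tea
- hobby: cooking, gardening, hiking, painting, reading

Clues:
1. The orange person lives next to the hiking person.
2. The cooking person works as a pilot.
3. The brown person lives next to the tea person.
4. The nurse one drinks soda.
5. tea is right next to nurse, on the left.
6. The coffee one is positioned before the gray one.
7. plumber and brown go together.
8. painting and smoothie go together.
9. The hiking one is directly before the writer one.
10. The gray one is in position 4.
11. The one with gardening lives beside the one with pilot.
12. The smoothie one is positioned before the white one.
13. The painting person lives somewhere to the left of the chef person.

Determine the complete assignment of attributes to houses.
Solution:

House | Color | Job | Drink | Hobby
-----------------------------------
  1   | brown | plumber | coffee | gardening
  2   | orange | pilot | tea | cooking
  3   | black | nurse | soda | hiking
  4   | gray | writer | smoothie | painting
  5   | white | chef | juice | reading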